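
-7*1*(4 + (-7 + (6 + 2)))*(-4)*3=420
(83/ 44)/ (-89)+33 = 129145/ 3916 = 32.98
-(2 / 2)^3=-1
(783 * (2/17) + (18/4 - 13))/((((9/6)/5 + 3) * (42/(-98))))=-99505/1683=-59.12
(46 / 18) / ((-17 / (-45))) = 115 / 17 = 6.76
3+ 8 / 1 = 11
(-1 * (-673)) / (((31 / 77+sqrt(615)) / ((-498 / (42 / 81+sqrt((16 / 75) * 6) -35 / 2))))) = 6967851660 / ((31+77 * sqrt(615)) * (4585 -216 * sqrt(2))) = 839.04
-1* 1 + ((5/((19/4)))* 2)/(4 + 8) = -47/57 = -0.82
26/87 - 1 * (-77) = 6725/87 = 77.30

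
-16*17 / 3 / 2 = -136 / 3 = -45.33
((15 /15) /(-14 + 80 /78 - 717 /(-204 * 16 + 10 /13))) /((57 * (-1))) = 551486 /400938247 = 0.00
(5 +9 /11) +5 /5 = 75 /11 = 6.82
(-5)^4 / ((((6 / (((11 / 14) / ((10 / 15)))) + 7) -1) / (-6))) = -20625 / 61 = -338.11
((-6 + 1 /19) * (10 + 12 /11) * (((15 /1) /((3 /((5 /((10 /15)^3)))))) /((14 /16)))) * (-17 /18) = 8788575 /1463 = 6007.23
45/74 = 0.61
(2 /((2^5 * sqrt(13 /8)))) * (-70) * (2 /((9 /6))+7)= -875 * sqrt(26) /156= -28.60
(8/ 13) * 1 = 8/ 13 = 0.62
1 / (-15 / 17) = -17 / 15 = -1.13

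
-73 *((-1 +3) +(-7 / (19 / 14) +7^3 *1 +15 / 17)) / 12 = -4016971 / 1938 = -2072.74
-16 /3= -5.33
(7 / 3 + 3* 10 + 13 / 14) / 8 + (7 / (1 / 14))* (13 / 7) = 62549 / 336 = 186.16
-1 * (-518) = 518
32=32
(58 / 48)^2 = 841 / 576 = 1.46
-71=-71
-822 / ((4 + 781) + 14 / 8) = -1096 / 1049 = -1.04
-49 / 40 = -1.22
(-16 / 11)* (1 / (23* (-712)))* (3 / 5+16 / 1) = 0.00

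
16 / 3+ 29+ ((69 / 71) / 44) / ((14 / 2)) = 34.34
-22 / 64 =-11 / 32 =-0.34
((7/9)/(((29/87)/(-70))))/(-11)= 490/33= 14.85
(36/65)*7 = 252/65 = 3.88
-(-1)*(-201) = -201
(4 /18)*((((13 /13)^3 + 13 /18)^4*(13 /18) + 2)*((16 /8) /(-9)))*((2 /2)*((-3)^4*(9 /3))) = -100.24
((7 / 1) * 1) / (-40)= -0.18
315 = 315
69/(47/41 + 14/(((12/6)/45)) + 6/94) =132963/609337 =0.22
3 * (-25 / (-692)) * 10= 375 / 346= 1.08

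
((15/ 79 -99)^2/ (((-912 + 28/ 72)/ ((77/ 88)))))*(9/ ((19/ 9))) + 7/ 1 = -64115746450/ 1945762811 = -32.95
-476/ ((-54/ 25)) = 5950/ 27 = 220.37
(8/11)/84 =2/231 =0.01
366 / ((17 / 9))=3294 / 17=193.76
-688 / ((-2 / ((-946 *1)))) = -325424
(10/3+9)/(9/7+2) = 259/69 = 3.75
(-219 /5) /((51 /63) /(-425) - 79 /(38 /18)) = 436905 /373294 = 1.17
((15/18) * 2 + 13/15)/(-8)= -19/60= -0.32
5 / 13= 0.38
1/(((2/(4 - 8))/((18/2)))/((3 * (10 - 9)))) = -54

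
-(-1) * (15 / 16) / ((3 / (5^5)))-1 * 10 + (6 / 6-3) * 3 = 15369 / 16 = 960.56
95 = 95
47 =47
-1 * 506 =-506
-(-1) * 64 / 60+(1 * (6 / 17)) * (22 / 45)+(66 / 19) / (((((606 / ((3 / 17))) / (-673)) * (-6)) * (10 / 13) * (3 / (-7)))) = 583981 / 652460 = 0.90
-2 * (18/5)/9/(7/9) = -36/35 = -1.03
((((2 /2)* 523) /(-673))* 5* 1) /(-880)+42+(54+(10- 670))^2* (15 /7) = 652510373293 /829136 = 786976.29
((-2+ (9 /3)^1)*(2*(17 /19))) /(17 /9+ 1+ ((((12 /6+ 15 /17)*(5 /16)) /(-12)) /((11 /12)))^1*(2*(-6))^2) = -57222 /284677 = -0.20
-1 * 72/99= -8/11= -0.73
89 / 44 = 2.02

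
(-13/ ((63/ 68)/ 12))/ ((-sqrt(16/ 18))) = 884 * sqrt(2)/ 7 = 178.59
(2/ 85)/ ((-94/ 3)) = -3/ 3995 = -0.00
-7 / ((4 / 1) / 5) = -35 / 4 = -8.75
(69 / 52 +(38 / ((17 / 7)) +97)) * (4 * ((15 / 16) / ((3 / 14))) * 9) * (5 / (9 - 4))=31737195 / 1768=17950.90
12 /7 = 1.71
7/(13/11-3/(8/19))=-616/523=-1.18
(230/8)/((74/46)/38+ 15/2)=50255/13184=3.81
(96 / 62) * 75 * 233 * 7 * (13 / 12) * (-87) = -553398300 / 31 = -17851558.06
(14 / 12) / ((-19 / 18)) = -21 / 19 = -1.11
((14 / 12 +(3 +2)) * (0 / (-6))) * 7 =0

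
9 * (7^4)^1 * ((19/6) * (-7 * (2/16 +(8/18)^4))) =-2749137797/34992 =-78564.75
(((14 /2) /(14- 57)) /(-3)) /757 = 7 /97653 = 0.00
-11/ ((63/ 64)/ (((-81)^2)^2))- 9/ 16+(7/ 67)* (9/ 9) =-3609649312109/ 7504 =-481030025.60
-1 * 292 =-292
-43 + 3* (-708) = -2167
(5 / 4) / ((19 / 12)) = 15 / 19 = 0.79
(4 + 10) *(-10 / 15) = -28 / 3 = -9.33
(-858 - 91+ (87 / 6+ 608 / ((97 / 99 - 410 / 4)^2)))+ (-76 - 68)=-871488611493 / 808100402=-1078.44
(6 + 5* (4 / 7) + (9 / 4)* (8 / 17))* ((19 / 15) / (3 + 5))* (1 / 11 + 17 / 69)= 143488 / 270963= 0.53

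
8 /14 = 4 /7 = 0.57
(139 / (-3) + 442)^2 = 1408969 / 9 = 156552.11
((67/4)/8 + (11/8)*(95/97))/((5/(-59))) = -40.60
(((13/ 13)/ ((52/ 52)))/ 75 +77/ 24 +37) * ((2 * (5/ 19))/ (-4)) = -24133/ 4560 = -5.29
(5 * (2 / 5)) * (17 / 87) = 34 / 87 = 0.39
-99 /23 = -4.30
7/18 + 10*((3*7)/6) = 35.39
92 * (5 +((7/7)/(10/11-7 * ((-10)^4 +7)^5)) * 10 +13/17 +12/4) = 105921548165008720435548292/131358791859144167450193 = 806.35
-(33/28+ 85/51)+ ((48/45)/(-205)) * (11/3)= -739853/258300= -2.86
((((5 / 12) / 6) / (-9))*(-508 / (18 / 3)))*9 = 635 / 108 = 5.88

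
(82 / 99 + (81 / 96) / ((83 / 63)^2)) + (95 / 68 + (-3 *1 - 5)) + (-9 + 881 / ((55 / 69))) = 2023818213581 / 1855069920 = 1090.97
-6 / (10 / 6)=-18 / 5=-3.60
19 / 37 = 0.51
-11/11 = -1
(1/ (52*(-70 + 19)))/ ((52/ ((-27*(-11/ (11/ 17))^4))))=44217/ 2704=16.35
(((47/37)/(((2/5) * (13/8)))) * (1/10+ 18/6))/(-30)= -1457/7215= -0.20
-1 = -1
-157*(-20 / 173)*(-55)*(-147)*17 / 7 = 61653900 / 173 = 356380.92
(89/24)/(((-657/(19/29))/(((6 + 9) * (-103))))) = 870865/152424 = 5.71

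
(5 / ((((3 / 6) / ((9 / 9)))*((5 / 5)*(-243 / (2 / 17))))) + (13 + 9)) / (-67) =-90862 / 276777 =-0.33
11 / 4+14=67 / 4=16.75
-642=-642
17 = 17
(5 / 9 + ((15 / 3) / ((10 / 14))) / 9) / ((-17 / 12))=-0.94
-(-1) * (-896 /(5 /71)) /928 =-1988 /145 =-13.71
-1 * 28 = -28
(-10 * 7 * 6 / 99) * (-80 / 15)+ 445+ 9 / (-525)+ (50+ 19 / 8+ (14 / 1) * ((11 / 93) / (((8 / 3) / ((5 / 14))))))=558779161 / 1074150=520.21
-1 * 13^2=-169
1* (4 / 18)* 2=4 / 9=0.44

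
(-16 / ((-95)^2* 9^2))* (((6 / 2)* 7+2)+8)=-0.00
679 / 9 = 75.44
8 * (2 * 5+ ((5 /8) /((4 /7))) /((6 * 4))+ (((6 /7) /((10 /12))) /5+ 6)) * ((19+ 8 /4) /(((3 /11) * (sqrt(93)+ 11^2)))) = 2907134263 /34915200 - 24025903 * sqrt(93) /34915200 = 76.63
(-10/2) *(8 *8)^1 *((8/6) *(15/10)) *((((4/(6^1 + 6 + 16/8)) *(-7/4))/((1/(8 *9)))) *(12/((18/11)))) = 168960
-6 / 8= -3 / 4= -0.75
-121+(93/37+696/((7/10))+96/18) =684640/777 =881.13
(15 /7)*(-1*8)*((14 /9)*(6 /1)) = -160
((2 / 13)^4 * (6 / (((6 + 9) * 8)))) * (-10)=-8 / 28561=-0.00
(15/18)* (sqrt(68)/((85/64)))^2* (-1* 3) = -8192/85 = -96.38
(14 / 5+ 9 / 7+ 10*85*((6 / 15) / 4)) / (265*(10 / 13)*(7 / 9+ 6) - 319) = 364806 / 4351445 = 0.08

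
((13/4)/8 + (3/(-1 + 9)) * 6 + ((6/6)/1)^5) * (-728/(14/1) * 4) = -760.50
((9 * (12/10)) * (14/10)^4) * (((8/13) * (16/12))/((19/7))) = 9680832/771875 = 12.54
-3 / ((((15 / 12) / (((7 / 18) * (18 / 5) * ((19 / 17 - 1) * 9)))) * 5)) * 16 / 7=-1.63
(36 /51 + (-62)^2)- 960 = 49040 /17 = 2884.71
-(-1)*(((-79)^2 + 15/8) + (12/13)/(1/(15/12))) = 649379/104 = 6244.03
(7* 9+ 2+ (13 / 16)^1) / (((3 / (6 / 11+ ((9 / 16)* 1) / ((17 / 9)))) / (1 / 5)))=885573 / 239360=3.70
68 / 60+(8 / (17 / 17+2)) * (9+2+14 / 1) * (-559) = -558983 / 15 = -37265.53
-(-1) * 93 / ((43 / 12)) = 1116 / 43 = 25.95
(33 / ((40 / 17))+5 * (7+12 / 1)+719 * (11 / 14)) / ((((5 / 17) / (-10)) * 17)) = -188707 / 140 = -1347.91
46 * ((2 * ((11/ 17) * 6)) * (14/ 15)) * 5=28336/ 17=1666.82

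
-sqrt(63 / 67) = -3 * sqrt(469) / 67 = -0.97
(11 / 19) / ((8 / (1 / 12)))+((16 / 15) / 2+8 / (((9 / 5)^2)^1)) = 740813 / 246240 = 3.01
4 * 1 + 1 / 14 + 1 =71 / 14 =5.07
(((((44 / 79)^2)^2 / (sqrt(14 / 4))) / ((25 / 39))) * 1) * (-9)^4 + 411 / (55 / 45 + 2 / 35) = 129465 / 403 + 959059056384 * sqrt(14) / 6816264175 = 847.71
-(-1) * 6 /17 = 6 /17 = 0.35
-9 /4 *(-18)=81 /2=40.50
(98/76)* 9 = 441/38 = 11.61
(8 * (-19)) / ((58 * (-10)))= 38 / 145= 0.26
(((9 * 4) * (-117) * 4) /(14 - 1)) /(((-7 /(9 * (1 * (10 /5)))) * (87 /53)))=412128 /203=2030.19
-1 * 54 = -54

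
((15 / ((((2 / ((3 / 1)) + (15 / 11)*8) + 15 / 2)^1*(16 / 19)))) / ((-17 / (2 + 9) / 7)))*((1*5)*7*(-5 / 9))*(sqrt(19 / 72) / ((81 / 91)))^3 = 201615000962375*sqrt(38) / 78620072069376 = 15.81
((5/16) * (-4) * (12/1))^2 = 225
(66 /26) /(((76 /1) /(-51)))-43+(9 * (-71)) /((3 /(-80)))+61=16851621 /988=17056.30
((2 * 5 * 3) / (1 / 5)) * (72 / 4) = 2700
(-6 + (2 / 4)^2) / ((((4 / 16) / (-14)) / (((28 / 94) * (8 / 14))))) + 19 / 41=106509 / 1927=55.27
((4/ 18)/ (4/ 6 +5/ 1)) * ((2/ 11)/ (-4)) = -1/ 561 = -0.00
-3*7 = -21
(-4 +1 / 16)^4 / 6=5250987 / 131072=40.06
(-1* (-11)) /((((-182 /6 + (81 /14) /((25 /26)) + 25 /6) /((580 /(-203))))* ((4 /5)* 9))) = 13750 /63471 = 0.22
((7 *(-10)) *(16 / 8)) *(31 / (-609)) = 620 / 87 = 7.13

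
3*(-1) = -3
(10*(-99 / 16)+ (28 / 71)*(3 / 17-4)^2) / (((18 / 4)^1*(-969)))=9210505 / 715784796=0.01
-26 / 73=-0.36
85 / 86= 0.99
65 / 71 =0.92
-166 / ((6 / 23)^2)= -43907 / 18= -2439.28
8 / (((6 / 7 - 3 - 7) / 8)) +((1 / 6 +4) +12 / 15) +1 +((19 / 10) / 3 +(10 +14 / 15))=158 / 15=10.53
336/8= 42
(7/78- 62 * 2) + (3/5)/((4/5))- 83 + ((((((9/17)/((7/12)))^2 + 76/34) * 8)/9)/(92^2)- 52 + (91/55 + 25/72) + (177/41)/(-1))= -4118494000914791/15811460584920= -260.48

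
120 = 120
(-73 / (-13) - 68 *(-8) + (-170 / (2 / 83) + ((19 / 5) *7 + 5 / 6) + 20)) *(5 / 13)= -2518601 / 1014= -2483.83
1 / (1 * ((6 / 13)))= 13 / 6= 2.17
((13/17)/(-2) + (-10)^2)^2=11471769/1156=9923.68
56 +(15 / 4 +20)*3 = 509 / 4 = 127.25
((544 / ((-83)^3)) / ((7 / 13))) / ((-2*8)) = 442 / 4002509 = 0.00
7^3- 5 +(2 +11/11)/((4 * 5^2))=33803/100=338.03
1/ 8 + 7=57/ 8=7.12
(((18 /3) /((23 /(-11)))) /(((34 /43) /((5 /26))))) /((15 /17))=-473 /598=-0.79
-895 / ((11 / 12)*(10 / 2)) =-2148 / 11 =-195.27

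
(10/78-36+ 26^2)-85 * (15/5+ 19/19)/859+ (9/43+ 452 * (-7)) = -3636014518/1440543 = -2524.06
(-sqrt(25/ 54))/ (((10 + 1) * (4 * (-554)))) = 5 * sqrt(6)/ 438768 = 0.00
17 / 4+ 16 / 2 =12.25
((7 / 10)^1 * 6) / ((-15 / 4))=-28 / 25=-1.12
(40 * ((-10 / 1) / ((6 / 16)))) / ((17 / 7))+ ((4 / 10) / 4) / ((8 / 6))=-895847 / 2040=-439.14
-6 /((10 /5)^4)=-0.38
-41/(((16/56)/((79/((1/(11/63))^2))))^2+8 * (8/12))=-11239061163/1465849564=-7.67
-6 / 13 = -0.46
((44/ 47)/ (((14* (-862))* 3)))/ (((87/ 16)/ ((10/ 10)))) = -176/ 37009539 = -0.00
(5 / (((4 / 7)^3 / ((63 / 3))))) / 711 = 12005 / 15168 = 0.79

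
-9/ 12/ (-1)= 3/ 4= 0.75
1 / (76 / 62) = 0.82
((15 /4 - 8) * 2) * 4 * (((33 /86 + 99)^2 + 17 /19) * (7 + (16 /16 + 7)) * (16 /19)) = -2831721354120 /667489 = -4242349.09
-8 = -8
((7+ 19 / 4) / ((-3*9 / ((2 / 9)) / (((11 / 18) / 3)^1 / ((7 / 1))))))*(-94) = 24299 / 91854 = 0.26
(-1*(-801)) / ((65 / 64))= 51264 / 65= 788.68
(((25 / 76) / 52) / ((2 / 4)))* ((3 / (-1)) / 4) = -75 / 7904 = -0.01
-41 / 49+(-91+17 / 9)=-39667 / 441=-89.95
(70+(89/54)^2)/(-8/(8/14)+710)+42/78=0.64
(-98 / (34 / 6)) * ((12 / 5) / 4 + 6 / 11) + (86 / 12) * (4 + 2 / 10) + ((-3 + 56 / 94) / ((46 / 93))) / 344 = 10.28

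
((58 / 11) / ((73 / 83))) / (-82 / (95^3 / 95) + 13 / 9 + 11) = 195508575 / 405539893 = 0.48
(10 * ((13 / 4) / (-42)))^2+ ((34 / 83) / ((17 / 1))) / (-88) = 3855661 / 6442128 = 0.60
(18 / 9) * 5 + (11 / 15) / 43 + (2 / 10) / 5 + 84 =94.06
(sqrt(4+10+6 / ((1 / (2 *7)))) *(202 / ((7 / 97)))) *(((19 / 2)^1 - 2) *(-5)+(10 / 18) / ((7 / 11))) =-45213155 *sqrt(2) / 63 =-1014937.41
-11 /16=-0.69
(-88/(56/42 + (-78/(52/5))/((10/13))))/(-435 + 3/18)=-6336/263509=-0.02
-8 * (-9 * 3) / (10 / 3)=324 / 5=64.80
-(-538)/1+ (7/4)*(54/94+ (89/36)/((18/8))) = 4118627/7614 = 540.93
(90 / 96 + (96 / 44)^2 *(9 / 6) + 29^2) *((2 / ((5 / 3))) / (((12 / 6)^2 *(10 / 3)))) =2958867 / 38720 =76.42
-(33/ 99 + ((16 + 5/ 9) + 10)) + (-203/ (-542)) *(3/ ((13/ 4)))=-26.54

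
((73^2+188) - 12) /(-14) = -393.21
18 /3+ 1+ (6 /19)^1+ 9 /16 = 2395 /304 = 7.88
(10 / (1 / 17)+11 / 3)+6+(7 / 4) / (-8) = 17227 / 96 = 179.45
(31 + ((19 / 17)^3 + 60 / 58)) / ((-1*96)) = -99231 / 284954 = -0.35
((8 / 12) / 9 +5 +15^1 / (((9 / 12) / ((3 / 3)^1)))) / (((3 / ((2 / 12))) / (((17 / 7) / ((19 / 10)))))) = 57545 / 32319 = 1.78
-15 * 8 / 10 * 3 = -36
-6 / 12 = -1 / 2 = -0.50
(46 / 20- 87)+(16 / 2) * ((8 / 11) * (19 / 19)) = -8677 / 110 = -78.88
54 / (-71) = -54 / 71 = -0.76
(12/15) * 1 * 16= 64/5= 12.80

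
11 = 11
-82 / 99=-0.83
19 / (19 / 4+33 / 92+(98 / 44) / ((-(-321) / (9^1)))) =3.67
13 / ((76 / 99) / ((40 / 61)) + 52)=12870 / 52639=0.24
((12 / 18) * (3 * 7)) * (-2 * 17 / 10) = -238 / 5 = -47.60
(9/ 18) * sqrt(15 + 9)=sqrt(6)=2.45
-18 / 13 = -1.38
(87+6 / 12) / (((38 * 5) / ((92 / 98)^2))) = 2645 / 6517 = 0.41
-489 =-489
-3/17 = -0.18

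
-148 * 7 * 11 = -11396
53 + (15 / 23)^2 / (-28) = 784811 / 14812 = 52.98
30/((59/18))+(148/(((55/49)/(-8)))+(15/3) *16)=-3133644/3245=-965.68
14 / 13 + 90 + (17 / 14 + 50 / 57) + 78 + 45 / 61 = 108784591 / 632814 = 171.91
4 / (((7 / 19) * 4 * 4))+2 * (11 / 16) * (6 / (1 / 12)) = 99.68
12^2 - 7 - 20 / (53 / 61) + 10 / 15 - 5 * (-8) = 154.65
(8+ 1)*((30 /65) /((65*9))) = 6 /845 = 0.01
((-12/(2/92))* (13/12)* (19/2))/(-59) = 5681/59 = 96.29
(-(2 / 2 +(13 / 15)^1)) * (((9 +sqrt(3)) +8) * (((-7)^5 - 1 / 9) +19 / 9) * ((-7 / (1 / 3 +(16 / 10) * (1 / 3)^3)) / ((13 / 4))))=-2015793360 / 689 - 118576080 * sqrt(3) / 689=-3223763.65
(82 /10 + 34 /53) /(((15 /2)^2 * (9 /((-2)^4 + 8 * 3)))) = 24992 /35775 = 0.70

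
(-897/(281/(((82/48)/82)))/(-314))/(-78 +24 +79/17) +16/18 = 9475579981/10660078944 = 0.89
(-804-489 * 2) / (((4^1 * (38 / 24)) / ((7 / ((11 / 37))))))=-125874 / 19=-6624.95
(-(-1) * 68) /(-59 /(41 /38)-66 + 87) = -2788 /1381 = -2.02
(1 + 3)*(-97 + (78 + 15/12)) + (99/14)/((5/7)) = -611/10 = -61.10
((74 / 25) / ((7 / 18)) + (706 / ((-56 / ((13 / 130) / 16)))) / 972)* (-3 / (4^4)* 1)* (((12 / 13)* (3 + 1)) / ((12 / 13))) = -165720347 / 464486400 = -0.36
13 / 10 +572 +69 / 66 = 574.35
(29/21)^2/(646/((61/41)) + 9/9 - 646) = -51301/5670819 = -0.01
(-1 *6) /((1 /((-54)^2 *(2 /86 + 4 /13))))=-3236760 /559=-5790.27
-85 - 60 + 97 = -48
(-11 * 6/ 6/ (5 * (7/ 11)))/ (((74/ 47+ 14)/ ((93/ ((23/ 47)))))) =-8285959/ 196420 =-42.18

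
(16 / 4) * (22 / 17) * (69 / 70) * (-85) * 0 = 0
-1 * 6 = -6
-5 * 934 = -4670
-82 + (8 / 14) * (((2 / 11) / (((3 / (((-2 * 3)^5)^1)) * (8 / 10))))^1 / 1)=-32234 / 77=-418.62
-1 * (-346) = 346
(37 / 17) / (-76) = -37 / 1292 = -0.03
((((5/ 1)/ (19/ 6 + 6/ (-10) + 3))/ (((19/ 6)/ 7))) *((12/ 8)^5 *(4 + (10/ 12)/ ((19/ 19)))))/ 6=1233225/ 101536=12.15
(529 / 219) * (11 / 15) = 5819 / 3285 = 1.77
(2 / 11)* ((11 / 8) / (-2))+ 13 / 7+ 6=433 / 56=7.73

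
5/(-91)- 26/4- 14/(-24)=-6521/1092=-5.97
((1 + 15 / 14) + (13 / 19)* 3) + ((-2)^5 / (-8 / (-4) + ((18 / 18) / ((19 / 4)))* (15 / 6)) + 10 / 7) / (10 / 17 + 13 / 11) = -587695 / 264138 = -2.22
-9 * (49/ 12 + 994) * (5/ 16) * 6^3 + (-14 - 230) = -4852637/ 8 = -606579.62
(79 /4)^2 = 6241 /16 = 390.06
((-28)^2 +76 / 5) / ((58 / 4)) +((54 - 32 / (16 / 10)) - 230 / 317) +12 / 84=28486433 / 321755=88.53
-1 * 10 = -10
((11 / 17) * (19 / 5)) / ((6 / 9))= 627 / 170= 3.69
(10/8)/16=5/64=0.08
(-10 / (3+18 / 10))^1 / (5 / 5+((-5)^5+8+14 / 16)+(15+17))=10 / 14799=0.00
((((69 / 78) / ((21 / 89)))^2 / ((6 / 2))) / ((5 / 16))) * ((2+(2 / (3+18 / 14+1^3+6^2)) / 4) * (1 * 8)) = 77971409072 / 323083215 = 241.34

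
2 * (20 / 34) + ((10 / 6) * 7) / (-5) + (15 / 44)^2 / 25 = -1.15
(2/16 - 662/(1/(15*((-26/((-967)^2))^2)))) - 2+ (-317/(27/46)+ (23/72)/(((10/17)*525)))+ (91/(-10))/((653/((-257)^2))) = -105208688216608835029489/71943178729264038000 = -1462.39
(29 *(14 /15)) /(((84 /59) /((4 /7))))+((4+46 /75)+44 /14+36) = 86026 /1575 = 54.62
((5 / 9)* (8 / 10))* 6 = 8 / 3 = 2.67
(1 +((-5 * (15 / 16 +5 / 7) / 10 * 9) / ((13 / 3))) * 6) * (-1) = 13529 / 1456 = 9.29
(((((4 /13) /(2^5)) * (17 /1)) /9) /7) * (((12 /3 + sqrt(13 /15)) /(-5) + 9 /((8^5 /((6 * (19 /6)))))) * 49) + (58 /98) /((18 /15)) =2946765473 /7514357760 -119 * sqrt(195) /70200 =0.37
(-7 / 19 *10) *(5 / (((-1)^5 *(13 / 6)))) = 2100 / 247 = 8.50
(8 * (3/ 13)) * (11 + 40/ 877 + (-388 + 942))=11893080/ 11401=1043.16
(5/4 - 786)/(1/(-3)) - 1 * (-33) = 9549/4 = 2387.25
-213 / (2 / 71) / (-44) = 15123 / 88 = 171.85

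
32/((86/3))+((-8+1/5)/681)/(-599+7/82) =1.12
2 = 2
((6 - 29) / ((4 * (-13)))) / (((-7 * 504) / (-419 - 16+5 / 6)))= 59915 / 1100736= 0.05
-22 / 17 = -1.29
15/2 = 7.50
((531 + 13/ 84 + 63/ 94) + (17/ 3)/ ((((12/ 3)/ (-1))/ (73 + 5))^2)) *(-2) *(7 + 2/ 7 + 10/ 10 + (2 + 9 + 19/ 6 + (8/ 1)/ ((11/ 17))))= -85303564415/ 455994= -187071.68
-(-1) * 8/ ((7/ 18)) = 144/ 7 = 20.57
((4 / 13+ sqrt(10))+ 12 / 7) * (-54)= -54 * sqrt(10) -9936 / 91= -279.95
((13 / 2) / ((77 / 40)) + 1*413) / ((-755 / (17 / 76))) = -545037 / 4418260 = -0.12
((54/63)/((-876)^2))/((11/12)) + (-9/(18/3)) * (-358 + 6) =433311649/820666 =528.00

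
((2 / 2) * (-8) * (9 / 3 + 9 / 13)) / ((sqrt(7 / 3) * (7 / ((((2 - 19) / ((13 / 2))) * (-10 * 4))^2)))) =-710246400 * sqrt(21) / 107653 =-30233.79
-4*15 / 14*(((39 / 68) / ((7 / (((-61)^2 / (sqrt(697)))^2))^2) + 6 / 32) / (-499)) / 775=89719026124837581 / 1752793800154040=51.19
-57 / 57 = -1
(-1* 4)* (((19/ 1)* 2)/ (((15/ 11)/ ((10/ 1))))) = -3344/ 3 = -1114.67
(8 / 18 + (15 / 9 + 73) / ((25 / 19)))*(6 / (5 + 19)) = 3217 / 225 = 14.30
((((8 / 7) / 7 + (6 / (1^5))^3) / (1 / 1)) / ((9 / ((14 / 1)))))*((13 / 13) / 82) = 10592 / 2583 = 4.10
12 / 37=0.32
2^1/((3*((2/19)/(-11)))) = -209/3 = -69.67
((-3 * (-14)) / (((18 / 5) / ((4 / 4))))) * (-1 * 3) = -35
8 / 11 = 0.73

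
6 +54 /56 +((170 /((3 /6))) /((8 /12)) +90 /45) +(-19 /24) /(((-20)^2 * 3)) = 104623067 /201600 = 518.96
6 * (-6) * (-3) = 108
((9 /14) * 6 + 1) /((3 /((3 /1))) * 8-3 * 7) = -34 /91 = -0.37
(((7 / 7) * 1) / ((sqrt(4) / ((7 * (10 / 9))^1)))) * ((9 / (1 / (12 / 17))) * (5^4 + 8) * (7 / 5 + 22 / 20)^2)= 1661625 / 17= 97742.65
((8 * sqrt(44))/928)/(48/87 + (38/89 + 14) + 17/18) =801 * sqrt(11)/739757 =0.00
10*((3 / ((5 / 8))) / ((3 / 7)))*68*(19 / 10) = 72352 / 5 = 14470.40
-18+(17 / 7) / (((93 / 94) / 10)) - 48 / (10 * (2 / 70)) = -105106 / 651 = -161.45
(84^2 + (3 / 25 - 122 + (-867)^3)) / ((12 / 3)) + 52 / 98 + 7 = -399170781739 / 2450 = -162926849.69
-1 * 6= -6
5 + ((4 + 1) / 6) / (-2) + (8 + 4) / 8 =6.08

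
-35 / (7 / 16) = -80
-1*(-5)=5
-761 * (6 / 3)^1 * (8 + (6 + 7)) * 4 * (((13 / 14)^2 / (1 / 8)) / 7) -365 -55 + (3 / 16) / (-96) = -3171231793 / 25088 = -126404.33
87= 87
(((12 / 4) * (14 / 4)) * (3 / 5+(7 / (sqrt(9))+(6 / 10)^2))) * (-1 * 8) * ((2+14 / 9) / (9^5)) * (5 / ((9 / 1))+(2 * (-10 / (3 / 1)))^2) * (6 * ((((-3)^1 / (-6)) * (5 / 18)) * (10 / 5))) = -221312 / 177147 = -1.25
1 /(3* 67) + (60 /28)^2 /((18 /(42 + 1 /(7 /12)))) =769168 /68943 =11.16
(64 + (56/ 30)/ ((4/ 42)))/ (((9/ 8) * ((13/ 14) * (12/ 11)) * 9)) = 128744/ 15795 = 8.15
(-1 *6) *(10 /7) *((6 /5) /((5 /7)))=-72 /5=-14.40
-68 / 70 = -34 / 35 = -0.97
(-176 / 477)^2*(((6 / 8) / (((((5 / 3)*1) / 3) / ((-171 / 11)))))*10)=-80256 / 2809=-28.57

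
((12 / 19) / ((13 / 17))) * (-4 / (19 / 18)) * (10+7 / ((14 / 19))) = -22032 / 361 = -61.03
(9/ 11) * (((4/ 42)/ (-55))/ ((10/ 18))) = -54/ 21175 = -0.00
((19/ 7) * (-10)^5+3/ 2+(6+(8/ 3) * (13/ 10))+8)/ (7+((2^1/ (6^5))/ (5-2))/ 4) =-443201028192/ 11430755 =-38772.68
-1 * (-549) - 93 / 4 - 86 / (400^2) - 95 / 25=41755957 / 80000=521.95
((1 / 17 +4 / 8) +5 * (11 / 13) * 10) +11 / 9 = 175385 / 3978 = 44.09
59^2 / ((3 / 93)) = 107911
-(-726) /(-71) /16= -363 /568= -0.64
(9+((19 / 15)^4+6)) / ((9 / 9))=889696 / 50625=17.57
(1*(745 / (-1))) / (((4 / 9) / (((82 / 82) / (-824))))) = 6705 / 3296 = 2.03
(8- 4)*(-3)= -12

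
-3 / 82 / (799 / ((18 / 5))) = -27 / 163795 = -0.00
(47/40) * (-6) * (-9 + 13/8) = 51.99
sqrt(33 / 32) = sqrt(66) / 8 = 1.02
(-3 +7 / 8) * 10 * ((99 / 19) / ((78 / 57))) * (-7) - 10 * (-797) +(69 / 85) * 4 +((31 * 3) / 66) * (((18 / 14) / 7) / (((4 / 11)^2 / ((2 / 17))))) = 7398261527 / 866320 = 8539.87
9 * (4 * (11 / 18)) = 22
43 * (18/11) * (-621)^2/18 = 16582563/11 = 1507505.73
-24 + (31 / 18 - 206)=-4109 / 18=-228.28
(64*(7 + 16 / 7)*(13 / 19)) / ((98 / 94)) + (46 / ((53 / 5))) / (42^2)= 2424854335 / 6217218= 390.02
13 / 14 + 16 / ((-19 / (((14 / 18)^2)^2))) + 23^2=924307297 / 1745226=529.62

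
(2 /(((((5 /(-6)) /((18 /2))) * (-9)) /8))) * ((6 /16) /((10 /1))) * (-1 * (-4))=72 /25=2.88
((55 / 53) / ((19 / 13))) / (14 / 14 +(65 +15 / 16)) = 11440 / 1078497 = 0.01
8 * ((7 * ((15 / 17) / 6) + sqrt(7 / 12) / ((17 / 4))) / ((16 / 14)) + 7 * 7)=14 * sqrt(21) / 51 + 13573 / 34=400.46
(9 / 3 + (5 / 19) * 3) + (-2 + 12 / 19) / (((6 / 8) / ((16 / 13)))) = 88 / 57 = 1.54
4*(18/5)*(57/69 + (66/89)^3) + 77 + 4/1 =8007277203/81071435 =98.77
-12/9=-4/3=-1.33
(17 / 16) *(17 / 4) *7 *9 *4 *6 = 54621 / 8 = 6827.62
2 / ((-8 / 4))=-1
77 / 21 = 11 / 3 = 3.67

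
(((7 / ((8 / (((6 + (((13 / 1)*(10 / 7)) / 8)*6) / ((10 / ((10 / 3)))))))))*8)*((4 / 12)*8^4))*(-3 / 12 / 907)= -17.50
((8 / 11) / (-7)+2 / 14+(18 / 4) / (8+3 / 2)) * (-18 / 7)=-13500 / 10241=-1.32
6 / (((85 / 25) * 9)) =10 / 51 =0.20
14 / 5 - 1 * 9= -31 / 5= -6.20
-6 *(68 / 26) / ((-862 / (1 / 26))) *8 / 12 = 34 / 72839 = 0.00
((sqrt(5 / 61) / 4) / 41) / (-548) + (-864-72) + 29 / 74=-69235 / 74-sqrt(305) / 5482192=-935.61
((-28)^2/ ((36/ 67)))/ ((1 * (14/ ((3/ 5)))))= 938/ 15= 62.53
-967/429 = -2.25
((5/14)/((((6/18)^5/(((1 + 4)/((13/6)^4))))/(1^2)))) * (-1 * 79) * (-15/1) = 4664871000/199927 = 23332.87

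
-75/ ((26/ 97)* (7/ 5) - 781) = 12125/ 126201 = 0.10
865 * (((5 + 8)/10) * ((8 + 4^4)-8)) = 287872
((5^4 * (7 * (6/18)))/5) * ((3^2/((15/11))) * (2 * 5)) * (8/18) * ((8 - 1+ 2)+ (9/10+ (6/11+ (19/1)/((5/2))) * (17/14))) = 1523900/9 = 169322.22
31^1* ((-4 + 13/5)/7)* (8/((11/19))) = -4712/55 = -85.67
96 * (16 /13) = 1536 /13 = 118.15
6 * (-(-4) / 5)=24 / 5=4.80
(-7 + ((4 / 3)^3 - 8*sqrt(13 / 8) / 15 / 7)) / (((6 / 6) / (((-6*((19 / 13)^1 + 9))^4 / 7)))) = -2052612096000 / 199927 - 295576141824*sqrt(26) / 6997445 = -10482193.41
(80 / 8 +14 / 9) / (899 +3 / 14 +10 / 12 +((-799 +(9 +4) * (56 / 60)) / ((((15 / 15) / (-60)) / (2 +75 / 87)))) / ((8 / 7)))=112 / 1154679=0.00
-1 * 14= -14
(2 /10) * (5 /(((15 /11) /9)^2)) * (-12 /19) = -27.51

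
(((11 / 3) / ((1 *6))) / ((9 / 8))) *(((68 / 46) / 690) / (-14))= -374 / 4499145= -0.00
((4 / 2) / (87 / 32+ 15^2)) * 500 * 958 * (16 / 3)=490496000 / 21861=22437.03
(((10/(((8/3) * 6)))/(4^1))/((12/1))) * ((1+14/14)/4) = 5/768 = 0.01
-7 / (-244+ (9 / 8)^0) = 7 / 243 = 0.03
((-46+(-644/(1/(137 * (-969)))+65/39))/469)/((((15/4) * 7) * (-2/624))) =-15242160544/7035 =-2166618.41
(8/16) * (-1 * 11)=-5.50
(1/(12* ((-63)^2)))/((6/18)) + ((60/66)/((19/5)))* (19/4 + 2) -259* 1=-854025397/3318084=-257.39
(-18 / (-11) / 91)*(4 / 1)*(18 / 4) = 324 / 1001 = 0.32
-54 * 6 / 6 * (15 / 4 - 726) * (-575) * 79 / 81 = -43744275 / 2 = -21872137.50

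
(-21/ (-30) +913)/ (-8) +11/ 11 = -9057/ 80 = -113.21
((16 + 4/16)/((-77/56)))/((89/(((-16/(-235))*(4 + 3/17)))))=-29536/782221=-0.04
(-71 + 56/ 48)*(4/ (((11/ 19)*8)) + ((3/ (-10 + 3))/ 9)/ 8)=-59.89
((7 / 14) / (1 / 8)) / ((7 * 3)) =4 / 21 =0.19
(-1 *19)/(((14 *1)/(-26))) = 247/7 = 35.29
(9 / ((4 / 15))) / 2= 135 / 8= 16.88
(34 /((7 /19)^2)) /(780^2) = 6137 /14905800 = 0.00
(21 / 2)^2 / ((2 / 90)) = 19845 / 4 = 4961.25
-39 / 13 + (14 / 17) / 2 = -44 / 17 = -2.59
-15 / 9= -5 / 3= -1.67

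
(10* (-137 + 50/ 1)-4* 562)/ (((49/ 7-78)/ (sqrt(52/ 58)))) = 3118* sqrt(754)/ 2059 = 41.58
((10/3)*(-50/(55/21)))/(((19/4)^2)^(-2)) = -32395.13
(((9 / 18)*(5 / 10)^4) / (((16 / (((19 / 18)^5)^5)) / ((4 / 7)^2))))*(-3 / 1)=-93076495688256089536609610280499 / 12590339214252929360553054943838208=-0.01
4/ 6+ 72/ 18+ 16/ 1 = 62/ 3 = 20.67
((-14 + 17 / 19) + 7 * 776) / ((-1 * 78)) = -102959 / 1482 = -69.47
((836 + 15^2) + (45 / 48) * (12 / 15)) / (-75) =-4247 / 300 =-14.16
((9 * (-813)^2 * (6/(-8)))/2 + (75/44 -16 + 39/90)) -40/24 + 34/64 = -11778546767/5280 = -2230785.37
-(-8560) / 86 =4280 / 43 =99.53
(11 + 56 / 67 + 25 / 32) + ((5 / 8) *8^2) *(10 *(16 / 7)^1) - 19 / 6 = 41590295 / 45024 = 923.74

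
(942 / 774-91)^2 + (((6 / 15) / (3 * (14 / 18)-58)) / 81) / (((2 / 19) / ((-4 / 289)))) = 97111954466704 / 12047168745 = 8060.98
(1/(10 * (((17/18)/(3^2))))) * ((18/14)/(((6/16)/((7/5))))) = 1944/425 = 4.57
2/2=1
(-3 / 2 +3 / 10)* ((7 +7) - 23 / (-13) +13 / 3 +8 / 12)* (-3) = 972 / 13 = 74.77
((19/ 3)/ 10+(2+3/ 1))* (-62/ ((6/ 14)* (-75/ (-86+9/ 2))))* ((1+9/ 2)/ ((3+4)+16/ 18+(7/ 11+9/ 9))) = -723301579/ 1414500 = -511.35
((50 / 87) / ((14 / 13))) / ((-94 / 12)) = -650 / 9541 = -0.07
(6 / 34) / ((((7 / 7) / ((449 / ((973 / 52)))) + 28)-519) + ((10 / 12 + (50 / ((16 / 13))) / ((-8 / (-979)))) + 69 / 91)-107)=23534784 / 583482206767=0.00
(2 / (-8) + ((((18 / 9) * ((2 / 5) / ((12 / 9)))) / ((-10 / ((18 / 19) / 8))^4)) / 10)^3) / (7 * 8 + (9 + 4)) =-1160414452287359418367999992374402515013 / 320274388831311199469568000000000000000000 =-0.00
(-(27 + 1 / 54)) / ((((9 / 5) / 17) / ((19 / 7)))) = -2356285 / 3402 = -692.62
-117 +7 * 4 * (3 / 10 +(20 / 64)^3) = -551657 / 5120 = -107.75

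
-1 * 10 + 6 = -4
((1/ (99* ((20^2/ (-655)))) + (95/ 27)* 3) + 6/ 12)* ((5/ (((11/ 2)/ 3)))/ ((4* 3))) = 29143/ 11616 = 2.51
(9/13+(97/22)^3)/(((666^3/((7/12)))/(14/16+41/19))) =0.00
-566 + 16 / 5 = -2814 / 5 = -562.80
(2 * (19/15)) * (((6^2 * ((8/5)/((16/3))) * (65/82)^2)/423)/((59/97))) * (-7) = -2180269/4661413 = -0.47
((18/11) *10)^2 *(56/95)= 362880/2299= 157.84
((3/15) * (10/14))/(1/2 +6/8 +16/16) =4/63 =0.06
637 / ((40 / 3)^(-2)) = 1019200 / 9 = 113244.44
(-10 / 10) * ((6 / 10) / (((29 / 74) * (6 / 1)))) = -0.26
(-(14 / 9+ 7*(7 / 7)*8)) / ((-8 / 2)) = 14.39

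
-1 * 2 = -2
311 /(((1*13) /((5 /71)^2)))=7775 /65533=0.12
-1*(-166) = 166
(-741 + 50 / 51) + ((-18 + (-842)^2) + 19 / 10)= 361186019 / 510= 708207.88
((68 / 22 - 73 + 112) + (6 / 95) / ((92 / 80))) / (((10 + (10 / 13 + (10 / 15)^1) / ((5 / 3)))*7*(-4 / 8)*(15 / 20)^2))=-210698800 / 106902873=-1.97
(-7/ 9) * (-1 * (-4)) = -28/ 9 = -3.11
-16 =-16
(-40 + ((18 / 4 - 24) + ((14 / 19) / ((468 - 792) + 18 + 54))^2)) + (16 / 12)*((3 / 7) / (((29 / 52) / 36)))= -536923039 / 23743692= -22.61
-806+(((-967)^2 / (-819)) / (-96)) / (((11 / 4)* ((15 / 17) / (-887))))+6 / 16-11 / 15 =-2089427579 / 405405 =-5153.93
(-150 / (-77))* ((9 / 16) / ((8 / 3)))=0.41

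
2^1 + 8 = 10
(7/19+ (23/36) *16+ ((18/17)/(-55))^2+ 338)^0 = 1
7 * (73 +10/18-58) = 980/9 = 108.89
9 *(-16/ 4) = -36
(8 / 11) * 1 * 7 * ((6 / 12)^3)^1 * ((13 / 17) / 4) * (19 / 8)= 1729 / 5984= 0.29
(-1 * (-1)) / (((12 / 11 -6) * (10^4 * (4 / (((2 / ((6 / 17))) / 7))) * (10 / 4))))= -187 / 113400000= -0.00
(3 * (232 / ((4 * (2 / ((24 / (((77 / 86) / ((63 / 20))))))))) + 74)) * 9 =3746142 / 55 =68111.67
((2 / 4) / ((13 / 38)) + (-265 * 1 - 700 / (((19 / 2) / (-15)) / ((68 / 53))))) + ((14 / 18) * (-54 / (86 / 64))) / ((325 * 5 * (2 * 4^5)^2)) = 5324003524586853 / 4611383296000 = 1154.54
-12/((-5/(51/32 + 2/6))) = 37/8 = 4.62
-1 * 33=-33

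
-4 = -4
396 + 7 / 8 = 3175 / 8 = 396.88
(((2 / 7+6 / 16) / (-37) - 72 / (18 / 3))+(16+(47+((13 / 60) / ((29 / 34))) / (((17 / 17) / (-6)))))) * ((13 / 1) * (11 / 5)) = 57428657 / 40600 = 1414.50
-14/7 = -2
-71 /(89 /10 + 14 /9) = -6390 /941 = -6.79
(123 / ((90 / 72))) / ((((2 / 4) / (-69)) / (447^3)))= -6064105643208 / 5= -1212821128641.60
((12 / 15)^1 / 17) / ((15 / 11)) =44 / 1275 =0.03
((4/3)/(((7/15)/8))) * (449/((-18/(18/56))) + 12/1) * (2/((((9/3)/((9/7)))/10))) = 267600/343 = 780.17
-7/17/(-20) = 7/340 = 0.02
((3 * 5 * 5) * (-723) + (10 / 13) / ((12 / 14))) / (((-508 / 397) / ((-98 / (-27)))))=153808.90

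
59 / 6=9.83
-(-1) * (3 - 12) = -9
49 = 49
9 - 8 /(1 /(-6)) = 57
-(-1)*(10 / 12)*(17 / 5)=17 / 6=2.83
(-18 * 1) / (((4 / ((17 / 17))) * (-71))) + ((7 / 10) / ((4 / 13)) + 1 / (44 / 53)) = 110681 / 31240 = 3.54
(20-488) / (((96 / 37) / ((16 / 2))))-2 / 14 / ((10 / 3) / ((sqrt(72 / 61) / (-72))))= -1443 + sqrt(122) / 17080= -1443.00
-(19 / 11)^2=-361 / 121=-2.98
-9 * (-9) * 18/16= 729/8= 91.12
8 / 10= 0.80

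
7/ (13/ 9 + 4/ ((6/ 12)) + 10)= 9/ 25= 0.36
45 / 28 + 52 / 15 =2131 / 420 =5.07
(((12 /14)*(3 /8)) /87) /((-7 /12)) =-9 /1421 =-0.01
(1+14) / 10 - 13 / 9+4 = 73 / 18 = 4.06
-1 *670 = -670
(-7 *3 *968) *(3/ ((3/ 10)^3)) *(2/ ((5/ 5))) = -13552000/ 3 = -4517333.33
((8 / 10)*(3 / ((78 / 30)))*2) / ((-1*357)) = -8 / 1547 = -0.01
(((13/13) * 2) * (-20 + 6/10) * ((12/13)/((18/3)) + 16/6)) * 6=-8536/13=-656.62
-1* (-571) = 571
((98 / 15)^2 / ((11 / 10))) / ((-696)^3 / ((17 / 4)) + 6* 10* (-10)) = -0.00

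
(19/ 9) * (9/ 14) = 19/ 14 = 1.36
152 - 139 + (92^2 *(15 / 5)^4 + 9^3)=686326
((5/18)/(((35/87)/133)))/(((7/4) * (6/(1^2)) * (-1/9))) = -551/7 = -78.71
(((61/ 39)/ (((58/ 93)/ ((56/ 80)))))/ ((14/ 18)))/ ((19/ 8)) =34038/ 35815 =0.95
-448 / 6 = -224 / 3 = -74.67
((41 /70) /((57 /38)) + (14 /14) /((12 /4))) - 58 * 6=-36464 /105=-347.28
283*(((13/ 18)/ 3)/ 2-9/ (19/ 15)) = -4056239/ 2052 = -1976.72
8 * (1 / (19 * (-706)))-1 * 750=-5030254 / 6707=-750.00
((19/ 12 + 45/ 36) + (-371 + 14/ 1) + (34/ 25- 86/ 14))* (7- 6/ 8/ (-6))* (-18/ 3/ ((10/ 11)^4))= 314534491689/ 14000000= 22466.75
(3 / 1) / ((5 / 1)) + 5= 28 / 5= 5.60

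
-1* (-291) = 291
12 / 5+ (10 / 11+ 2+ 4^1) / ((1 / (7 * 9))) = 24072 / 55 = 437.67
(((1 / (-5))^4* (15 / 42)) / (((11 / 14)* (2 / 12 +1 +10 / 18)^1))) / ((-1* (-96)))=3 / 682000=0.00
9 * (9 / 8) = 81 / 8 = 10.12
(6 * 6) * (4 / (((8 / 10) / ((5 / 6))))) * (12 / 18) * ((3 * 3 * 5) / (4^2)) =281.25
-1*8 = -8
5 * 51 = 255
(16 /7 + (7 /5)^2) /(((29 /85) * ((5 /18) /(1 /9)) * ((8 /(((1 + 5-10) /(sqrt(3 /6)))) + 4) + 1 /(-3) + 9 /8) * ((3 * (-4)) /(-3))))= 3637728 * sqrt(2) /61270475 + 3486156 /12254095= 0.37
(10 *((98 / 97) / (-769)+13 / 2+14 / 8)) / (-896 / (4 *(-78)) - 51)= -479929515 / 280022122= -1.71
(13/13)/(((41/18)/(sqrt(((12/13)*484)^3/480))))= 574992*sqrt(130)/34645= 189.23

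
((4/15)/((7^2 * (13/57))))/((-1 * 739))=-76/2353715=-0.00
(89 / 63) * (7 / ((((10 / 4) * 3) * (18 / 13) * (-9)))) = -1157 / 10935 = -0.11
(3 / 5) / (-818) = -3 / 4090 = -0.00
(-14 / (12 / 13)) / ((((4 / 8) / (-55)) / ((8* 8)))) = 106773.33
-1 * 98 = -98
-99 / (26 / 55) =-5445 / 26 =-209.42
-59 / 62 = -0.95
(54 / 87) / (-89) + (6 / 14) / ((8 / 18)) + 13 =1008667 / 72268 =13.96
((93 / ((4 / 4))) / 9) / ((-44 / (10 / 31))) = -5 / 66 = -0.08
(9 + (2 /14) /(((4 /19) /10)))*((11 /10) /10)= 2431 /1400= 1.74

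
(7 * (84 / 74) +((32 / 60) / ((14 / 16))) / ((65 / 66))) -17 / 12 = 7220377 / 1010100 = 7.15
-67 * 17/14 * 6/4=-122.04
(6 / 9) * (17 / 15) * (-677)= -23018 / 45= -511.51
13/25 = 0.52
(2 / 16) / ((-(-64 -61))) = 1 / 1000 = 0.00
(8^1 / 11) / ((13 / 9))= 72 / 143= 0.50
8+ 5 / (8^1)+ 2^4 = 197 / 8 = 24.62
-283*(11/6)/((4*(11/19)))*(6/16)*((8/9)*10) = -26885/36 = -746.81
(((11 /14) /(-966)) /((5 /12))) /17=-11 /95795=-0.00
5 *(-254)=-1270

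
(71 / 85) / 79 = 71 / 6715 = 0.01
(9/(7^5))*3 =27/16807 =0.00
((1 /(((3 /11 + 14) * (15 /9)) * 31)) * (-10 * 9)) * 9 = -5346 /4867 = -1.10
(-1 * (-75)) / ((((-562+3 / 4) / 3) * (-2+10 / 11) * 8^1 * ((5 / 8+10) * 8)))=33 / 61064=0.00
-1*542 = -542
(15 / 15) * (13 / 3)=13 / 3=4.33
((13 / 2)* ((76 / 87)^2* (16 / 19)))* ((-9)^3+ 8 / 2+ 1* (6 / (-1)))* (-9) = 23111296 / 841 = 27480.73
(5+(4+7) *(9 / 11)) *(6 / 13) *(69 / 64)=1449 / 208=6.97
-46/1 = -46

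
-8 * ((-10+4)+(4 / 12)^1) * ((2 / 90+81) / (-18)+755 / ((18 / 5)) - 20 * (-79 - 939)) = 1132732372 / 1215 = 932290.02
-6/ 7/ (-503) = 0.00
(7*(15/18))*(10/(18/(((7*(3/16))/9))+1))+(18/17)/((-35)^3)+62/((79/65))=7745871173689/150459479625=51.48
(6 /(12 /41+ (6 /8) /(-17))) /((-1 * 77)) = -5576 /17787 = -0.31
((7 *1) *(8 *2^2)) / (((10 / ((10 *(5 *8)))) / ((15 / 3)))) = 44800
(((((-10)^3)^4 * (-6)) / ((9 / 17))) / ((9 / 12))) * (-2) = 272000000000000 / 9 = 30222222222222.22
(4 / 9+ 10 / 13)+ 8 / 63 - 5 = -333 / 91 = -3.66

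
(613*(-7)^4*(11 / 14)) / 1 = 2312849 / 2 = 1156424.50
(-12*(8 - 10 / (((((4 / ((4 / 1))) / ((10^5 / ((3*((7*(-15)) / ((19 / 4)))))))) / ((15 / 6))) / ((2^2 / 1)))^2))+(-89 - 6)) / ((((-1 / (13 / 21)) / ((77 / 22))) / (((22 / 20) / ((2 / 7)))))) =-5162299963864901 / 22680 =-227614636854.71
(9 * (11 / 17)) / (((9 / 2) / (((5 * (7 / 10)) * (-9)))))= -693 / 17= -40.76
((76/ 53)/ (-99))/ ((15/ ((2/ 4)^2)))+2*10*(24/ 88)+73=6174746/ 78705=78.45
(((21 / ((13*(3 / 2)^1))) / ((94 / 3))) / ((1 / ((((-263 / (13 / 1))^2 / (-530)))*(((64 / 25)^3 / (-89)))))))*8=1523108020224 / 38052554921875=0.04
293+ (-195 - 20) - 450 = -372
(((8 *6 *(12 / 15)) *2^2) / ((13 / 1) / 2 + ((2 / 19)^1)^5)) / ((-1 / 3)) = -11409864192 / 160946755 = -70.89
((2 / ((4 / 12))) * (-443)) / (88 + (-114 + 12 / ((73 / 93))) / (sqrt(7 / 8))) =545332557 / 7908566 + 349552251 * sqrt(14) / 15817132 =151.64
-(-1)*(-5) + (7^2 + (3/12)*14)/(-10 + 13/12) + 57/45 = -15442/1605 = -9.62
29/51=0.57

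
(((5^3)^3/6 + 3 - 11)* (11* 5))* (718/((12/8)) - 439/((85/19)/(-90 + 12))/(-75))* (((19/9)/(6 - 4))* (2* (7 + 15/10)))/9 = 490015806684943/36450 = 13443506356.24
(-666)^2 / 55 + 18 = 444546 / 55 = 8082.65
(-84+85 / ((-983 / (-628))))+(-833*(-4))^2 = 10913457000 / 983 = 11102194.30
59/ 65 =0.91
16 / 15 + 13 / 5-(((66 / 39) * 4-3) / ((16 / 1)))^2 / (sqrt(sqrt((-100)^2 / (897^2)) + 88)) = 11 / 3-2401 * sqrt(17723823) / 1709706752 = 3.66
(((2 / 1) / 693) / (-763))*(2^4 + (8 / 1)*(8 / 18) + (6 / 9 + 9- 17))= -20 / 432621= -0.00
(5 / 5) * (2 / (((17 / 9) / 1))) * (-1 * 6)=-108 / 17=-6.35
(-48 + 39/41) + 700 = 26771/41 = 652.95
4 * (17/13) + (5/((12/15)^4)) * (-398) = -4853.17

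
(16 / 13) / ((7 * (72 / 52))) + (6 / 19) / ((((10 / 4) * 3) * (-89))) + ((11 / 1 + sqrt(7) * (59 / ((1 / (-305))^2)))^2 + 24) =120746450 * sqrt(7) + 112319608773383088188 / 532665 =210863824244598.52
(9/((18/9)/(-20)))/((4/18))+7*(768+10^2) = 5671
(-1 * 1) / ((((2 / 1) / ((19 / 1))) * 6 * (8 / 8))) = -19 / 12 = -1.58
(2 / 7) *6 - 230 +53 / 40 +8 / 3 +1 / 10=-188323 / 840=-224.19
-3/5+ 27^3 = 19682.40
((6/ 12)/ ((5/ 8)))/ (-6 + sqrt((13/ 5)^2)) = -4/ 17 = -0.24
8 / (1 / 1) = 8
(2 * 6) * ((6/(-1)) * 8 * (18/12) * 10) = -8640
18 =18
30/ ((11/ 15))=450/ 11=40.91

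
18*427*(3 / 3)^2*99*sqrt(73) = 760914*sqrt(73) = 6501252.07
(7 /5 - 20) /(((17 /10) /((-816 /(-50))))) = -4464 /25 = -178.56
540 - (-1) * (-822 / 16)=3909 / 8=488.62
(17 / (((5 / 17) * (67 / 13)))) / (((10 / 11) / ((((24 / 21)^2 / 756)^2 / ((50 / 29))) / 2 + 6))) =265834274543981 / 3591456316875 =74.02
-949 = -949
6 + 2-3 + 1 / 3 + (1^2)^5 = 19 / 3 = 6.33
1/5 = 0.20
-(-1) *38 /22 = 19 /11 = 1.73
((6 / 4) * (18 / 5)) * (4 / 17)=108 / 85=1.27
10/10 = 1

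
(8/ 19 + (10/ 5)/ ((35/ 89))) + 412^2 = 112883422/ 665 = 169749.51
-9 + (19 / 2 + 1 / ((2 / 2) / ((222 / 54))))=83 / 18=4.61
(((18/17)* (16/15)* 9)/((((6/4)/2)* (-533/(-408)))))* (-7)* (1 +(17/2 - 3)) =-96768/205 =-472.04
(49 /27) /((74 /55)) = 2695 /1998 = 1.35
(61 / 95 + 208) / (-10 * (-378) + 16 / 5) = 19821 / 359404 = 0.06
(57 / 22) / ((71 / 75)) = 4275 / 1562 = 2.74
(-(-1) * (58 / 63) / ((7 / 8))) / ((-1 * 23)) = -464 / 10143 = -0.05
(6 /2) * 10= 30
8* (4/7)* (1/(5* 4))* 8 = 64/35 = 1.83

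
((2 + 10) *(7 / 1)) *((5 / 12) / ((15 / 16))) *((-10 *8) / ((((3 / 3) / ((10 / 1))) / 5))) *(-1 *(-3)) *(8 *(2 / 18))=-3584000 / 9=-398222.22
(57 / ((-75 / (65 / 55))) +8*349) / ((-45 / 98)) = -25073398 / 4125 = -6078.40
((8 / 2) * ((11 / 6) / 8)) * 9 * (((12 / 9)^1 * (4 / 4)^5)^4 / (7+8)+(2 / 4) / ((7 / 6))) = 59807 / 11340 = 5.27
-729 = -729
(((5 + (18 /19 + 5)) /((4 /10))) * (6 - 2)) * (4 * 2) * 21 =349440 /19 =18391.58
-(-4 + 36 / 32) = 2.88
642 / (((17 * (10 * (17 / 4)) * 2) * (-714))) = -107 / 171955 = -0.00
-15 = -15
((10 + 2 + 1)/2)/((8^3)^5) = 13/70368744177664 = 0.00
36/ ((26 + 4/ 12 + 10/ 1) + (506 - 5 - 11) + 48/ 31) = 3348/ 49093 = 0.07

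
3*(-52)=-156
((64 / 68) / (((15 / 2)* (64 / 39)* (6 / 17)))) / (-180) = -13 / 10800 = -0.00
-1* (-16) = 16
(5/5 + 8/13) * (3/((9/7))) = 49/13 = 3.77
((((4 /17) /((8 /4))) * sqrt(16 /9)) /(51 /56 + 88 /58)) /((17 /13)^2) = 2195648 /58115877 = 0.04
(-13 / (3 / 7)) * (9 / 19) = -273 / 19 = -14.37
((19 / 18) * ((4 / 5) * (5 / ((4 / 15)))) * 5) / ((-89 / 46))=-10925 / 267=-40.92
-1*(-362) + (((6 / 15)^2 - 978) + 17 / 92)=-1416007 / 2300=-615.66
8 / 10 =4 / 5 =0.80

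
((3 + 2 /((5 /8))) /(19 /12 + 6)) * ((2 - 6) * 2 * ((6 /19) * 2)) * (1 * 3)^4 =-2892672 /8645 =-334.61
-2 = -2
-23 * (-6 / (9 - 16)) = -138 / 7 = -19.71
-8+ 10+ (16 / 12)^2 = 34 / 9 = 3.78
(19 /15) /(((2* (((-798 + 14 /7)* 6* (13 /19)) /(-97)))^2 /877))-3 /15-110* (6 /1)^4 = -32973431182953041 /231295184640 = -142559.96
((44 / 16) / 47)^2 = 121 / 35344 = 0.00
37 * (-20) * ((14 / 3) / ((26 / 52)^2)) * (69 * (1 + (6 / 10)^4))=-134580544 / 125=-1076644.35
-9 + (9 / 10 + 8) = -1 / 10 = -0.10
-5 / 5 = -1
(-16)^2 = 256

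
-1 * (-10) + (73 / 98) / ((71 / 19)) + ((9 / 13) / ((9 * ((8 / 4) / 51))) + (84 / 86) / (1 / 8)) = 38846272 / 1944761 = 19.97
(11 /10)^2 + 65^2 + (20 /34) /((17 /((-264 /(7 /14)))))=121609469 /28900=4207.94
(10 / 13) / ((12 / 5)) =25 / 78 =0.32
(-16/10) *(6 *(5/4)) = -12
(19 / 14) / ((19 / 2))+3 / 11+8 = 648 / 77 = 8.42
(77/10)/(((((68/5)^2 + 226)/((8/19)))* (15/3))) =14/8873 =0.00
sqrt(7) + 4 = 6.65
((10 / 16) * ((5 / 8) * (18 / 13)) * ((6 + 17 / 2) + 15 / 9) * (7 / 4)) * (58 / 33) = 492275 / 18304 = 26.89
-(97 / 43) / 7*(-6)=582 / 301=1.93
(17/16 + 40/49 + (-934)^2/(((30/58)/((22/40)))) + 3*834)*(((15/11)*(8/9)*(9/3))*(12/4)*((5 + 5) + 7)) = 929737048523/5390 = 172492958.91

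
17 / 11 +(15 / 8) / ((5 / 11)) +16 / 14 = 4197 / 616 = 6.81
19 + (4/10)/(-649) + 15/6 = 139531/6490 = 21.50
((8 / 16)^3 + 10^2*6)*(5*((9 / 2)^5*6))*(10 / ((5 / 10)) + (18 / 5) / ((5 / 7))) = 266201099811 / 320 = 831878436.91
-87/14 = -6.21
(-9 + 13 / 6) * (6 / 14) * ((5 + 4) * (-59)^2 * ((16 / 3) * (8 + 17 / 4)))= -5994282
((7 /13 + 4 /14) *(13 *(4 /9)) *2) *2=400 /21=19.05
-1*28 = -28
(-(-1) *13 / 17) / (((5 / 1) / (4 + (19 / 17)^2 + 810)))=3062891 / 24565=124.69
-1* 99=-99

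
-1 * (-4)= 4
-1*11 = -11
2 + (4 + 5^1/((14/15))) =159/14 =11.36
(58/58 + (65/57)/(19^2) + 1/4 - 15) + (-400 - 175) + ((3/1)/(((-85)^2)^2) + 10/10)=-2525271372319951/4296529042500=-587.75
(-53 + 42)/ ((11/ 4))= -4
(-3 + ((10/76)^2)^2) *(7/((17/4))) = -4.94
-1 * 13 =-13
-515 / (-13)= 515 / 13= 39.62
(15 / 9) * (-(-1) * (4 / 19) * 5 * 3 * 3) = 15.79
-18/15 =-6/5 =-1.20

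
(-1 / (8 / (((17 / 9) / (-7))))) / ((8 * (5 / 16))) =0.01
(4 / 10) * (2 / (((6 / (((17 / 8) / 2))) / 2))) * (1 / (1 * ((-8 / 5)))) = -0.18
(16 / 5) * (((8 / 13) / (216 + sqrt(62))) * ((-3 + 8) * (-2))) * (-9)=248832 / 302861 - 1152 * sqrt(62) / 302861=0.79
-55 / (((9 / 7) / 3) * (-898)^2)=-385 / 2419212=-0.00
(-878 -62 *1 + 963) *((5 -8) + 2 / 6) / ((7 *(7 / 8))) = -1472 / 147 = -10.01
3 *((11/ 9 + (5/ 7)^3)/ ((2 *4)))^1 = 2449/ 4116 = 0.59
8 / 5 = 1.60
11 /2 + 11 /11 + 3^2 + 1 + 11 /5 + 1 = 197 /10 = 19.70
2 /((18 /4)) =4 /9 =0.44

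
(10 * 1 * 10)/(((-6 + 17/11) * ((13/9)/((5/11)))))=-4500/637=-7.06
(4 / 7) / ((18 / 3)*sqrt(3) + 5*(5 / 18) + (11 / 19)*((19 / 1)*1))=16056 / 103159 - 7776*sqrt(3) / 103159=0.03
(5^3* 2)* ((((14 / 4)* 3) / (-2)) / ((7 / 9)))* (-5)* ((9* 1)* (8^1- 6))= 151875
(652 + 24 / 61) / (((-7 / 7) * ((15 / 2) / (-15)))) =79592 / 61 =1304.79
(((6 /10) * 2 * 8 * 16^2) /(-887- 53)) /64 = -48 /1175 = -0.04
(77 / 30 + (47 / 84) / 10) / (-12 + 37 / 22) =-24233 / 95340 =-0.25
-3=-3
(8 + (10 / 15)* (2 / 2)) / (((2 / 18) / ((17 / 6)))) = 221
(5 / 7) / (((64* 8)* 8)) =5 / 28672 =0.00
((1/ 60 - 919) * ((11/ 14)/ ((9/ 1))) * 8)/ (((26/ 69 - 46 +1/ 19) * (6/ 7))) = 16.43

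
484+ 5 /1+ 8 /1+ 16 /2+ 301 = 806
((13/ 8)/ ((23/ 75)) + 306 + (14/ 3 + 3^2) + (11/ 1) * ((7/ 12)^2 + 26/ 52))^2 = 1225225396201/ 10969344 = 111695.41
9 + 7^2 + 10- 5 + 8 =71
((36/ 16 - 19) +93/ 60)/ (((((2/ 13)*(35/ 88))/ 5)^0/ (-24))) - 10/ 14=12743/ 35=364.09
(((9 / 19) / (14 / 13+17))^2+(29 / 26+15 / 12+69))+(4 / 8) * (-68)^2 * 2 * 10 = 48010238330803 / 1036683700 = 46311.37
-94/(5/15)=-282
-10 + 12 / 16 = -37 / 4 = -9.25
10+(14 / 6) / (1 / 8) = 86 / 3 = 28.67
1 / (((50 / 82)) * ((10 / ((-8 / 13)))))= -164 / 1625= -0.10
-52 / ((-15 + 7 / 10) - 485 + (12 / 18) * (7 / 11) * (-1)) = 17160 / 164909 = 0.10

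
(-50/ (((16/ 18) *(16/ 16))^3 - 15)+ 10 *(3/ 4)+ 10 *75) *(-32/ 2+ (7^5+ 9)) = 12784750.84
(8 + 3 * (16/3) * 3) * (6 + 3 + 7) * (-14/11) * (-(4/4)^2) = 12544/11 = 1140.36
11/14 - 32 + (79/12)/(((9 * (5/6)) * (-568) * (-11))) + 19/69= -2800996921/90533520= -30.94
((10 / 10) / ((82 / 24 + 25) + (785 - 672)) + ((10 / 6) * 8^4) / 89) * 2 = 69515528 / 453099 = 153.42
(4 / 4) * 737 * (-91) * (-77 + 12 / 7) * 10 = 50491870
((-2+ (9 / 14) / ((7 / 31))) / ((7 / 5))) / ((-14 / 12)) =-1245 / 2401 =-0.52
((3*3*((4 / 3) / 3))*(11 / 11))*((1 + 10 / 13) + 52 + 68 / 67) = 219.14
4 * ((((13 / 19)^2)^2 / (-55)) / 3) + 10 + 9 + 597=13245712196 / 21502965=615.99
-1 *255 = -255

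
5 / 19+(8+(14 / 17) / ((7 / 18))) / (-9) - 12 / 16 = -18733 / 11628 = -1.61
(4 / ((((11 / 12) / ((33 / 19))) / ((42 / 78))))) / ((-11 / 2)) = -2016 / 2717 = -0.74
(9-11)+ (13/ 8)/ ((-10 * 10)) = -2.02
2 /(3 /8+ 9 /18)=16 /7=2.29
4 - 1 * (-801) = 805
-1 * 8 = -8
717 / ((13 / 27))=1489.15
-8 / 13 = -0.62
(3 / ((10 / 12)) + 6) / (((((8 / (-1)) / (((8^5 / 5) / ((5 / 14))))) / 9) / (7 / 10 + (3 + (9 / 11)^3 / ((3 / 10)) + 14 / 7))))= -1240698912768 / 831875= -1491448.73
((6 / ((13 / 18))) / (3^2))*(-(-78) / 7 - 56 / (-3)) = 2504 / 91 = 27.52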